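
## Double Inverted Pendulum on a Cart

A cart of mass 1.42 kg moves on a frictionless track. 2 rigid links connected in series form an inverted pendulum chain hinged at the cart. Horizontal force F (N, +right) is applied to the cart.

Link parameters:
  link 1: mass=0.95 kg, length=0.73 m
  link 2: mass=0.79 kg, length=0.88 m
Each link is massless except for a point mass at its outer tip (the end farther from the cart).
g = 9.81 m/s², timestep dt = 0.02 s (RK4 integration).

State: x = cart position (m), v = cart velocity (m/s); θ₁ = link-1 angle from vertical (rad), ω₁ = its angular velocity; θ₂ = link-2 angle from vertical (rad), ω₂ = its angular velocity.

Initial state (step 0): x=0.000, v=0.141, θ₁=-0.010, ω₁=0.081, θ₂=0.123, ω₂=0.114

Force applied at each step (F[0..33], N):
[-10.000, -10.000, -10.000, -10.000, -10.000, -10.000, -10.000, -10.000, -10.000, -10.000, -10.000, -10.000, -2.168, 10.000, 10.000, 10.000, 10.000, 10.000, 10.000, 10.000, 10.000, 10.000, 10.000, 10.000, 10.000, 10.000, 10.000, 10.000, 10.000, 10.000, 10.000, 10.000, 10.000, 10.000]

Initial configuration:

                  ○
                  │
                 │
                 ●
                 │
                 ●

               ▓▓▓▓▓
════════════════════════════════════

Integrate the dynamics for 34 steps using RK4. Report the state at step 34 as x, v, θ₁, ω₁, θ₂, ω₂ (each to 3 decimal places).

apply F[0]=-10.000 → step 1: x=0.001, v=0.002, θ₁=-0.007, ω₁=0.240, θ₂=0.126, ω₂=0.168
apply F[1]=-10.000 → step 2: x=0.000, v=-0.138, θ₁=-0.000, ω₁=0.402, θ₂=0.130, ω₂=0.220
apply F[2]=-10.000 → step 3: x=-0.004, v=-0.280, θ₁=0.009, ω₁=0.570, θ₂=0.135, ω₂=0.270
apply F[3]=-10.000 → step 4: x=-0.011, v=-0.424, θ₁=0.022, ω₁=0.747, θ₂=0.140, ω₂=0.317
apply F[4]=-10.000 → step 5: x=-0.021, v=-0.571, θ₁=0.039, ω₁=0.934, θ₂=0.147, ω₂=0.359
apply F[5]=-10.000 → step 6: x=-0.034, v=-0.723, θ₁=0.060, ω₁=1.135, θ₂=0.155, ω₂=0.395
apply F[6]=-10.000 → step 7: x=-0.050, v=-0.877, θ₁=0.085, ω₁=1.350, θ₂=0.163, ω₂=0.424
apply F[7]=-10.000 → step 8: x=-0.069, v=-1.036, θ₁=0.114, ω₁=1.582, θ₂=0.172, ω₂=0.445
apply F[8]=-10.000 → step 9: x=-0.091, v=-1.197, θ₁=0.148, ω₁=1.829, θ₂=0.181, ω₂=0.457
apply F[9]=-10.000 → step 10: x=-0.117, v=-1.360, θ₁=0.187, ω₁=2.092, θ₂=0.190, ω₂=0.461
apply F[10]=-10.000 → step 11: x=-0.146, v=-1.522, θ₁=0.232, ω₁=2.366, θ₂=0.199, ω₂=0.459
apply F[11]=-10.000 → step 12: x=-0.178, v=-1.680, θ₁=0.282, ω₁=2.647, θ₂=0.208, ω₂=0.453
apply F[12]=-2.168 → step 13: x=-0.212, v=-1.733, θ₁=0.337, ω₁=2.804, θ₂=0.217, ω₂=0.441
apply F[13]=+10.000 → step 14: x=-0.246, v=-1.636, θ₁=0.392, ω₁=2.792, θ₂=0.226, ω₂=0.411
apply F[14]=+10.000 → step 15: x=-0.278, v=-1.545, θ₁=0.448, ω₁=2.807, θ₂=0.234, ω₂=0.372
apply F[15]=+10.000 → step 16: x=-0.308, v=-1.456, θ₁=0.505, ω₁=2.847, θ₂=0.241, ω₂=0.326
apply F[16]=+10.000 → step 17: x=-0.336, v=-1.369, θ₁=0.562, ω₁=2.907, θ₂=0.247, ω₂=0.275
apply F[17]=+10.000 → step 18: x=-0.362, v=-1.281, θ₁=0.621, ω₁=2.984, θ₂=0.252, ω₂=0.221
apply F[18]=+10.000 → step 19: x=-0.387, v=-1.191, θ₁=0.682, ω₁=3.076, θ₂=0.255, ω₂=0.166
apply F[19]=+10.000 → step 20: x=-0.410, v=-1.096, θ₁=0.744, ω₁=3.180, θ₂=0.258, ω₂=0.113
apply F[20]=+10.000 → step 21: x=-0.431, v=-0.996, θ₁=0.809, ω₁=3.294, θ₂=0.260, ω₂=0.065
apply F[21]=+10.000 → step 22: x=-0.450, v=-0.889, θ₁=0.876, ω₁=3.416, θ₂=0.261, ω₂=0.022
apply F[22]=+10.000 → step 23: x=-0.466, v=-0.774, θ₁=0.946, ω₁=3.546, θ₂=0.261, ω₂=-0.011
apply F[23]=+10.000 → step 24: x=-0.481, v=-0.649, θ₁=1.018, ω₁=3.684, θ₂=0.260, ω₂=-0.033
apply F[24]=+10.000 → step 25: x=-0.492, v=-0.514, θ₁=1.093, ω₁=3.830, θ₂=0.260, ω₂=-0.041
apply F[25]=+10.000 → step 26: x=-0.501, v=-0.368, θ₁=1.171, ω₁=3.986, θ₂=0.259, ω₂=-0.033
apply F[26]=+10.000 → step 27: x=-0.507, v=-0.209, θ₁=1.253, ω₁=4.153, θ₂=0.258, ω₂=-0.007
apply F[27]=+10.000 → step 28: x=-0.509, v=-0.037, θ₁=1.338, ω₁=4.334, θ₂=0.259, ω₂=0.041
apply F[28]=+10.000 → step 29: x=-0.508, v=0.151, θ₁=1.426, ω₁=4.532, θ₂=0.260, ω₂=0.114
apply F[29]=+10.000 → step 30: x=-0.503, v=0.356, θ₁=1.519, ω₁=4.752, θ₂=0.264, ω₂=0.217
apply F[30]=+10.000 → step 31: x=-0.494, v=0.581, θ₁=1.616, ω₁=4.999, θ₂=0.269, ω₂=0.355
apply F[31]=+10.000 → step 32: x=-0.480, v=0.829, θ₁=1.719, ω₁=5.280, θ₂=0.278, ω₂=0.534
apply F[32]=+10.000 → step 33: x=-0.460, v=1.103, θ₁=1.828, ω₁=5.604, θ₂=0.291, ω₂=0.765
apply F[33]=+10.000 → step 34: x=-0.435, v=1.409, θ₁=1.944, ω₁=5.983, θ₂=0.309, ω₂=1.060

Answer: x=-0.435, v=1.409, θ₁=1.944, ω₁=5.983, θ₂=0.309, ω₂=1.060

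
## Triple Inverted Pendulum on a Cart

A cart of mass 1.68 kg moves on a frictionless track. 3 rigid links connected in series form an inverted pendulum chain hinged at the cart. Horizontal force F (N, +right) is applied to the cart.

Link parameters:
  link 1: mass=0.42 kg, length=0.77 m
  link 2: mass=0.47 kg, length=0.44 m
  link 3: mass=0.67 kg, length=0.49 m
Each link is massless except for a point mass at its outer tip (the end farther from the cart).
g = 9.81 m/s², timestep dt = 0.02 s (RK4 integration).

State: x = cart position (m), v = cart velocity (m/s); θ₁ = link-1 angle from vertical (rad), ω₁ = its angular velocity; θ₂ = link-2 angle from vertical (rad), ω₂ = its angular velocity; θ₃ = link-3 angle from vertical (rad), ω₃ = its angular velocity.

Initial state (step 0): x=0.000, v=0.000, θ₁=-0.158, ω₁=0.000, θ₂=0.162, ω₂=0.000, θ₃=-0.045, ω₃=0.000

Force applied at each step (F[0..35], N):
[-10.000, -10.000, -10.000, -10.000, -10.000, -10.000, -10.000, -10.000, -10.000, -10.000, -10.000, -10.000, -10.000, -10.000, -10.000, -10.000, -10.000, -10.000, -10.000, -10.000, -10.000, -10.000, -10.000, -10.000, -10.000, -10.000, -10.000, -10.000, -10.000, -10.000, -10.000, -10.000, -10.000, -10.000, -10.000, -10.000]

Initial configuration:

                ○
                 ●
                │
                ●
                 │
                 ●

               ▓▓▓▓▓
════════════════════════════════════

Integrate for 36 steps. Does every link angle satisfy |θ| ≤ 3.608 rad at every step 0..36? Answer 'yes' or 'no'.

apply F[0]=-10.000 → step 1: x=-0.001, v=-0.096, θ₁=-0.159, ω₁=-0.082, θ₂=0.167, ω₂=0.521, θ₃=-0.047, ω₃=-0.152
apply F[1]=-10.000 → step 2: x=-0.004, v=-0.192, θ₁=-0.161, ω₁=-0.162, θ₂=0.183, ω₂=1.044, θ₃=-0.051, ω₃=-0.306
apply F[2]=-10.000 → step 3: x=-0.009, v=-0.290, θ₁=-0.165, ω₁=-0.234, θ₂=0.209, ω₂=1.563, θ₃=-0.059, ω₃=-0.460
apply F[3]=-10.000 → step 4: x=-0.015, v=-0.389, θ₁=-0.171, ω₁=-0.294, θ₂=0.245, ω₂=2.072, θ₃=-0.069, ω₃=-0.611
apply F[4]=-10.000 → step 5: x=-0.024, v=-0.490, θ₁=-0.177, ω₁=-0.335, θ₂=0.292, ω₂=2.559, θ₃=-0.083, ω₃=-0.751
apply F[5]=-10.000 → step 6: x=-0.035, v=-0.593, θ₁=-0.184, ω₁=-0.351, θ₂=0.347, ω₂=3.013, θ₃=-0.099, ω₃=-0.870
apply F[6]=-10.000 → step 7: x=-0.048, v=-0.698, θ₁=-0.191, ω₁=-0.339, θ₂=0.412, ω₂=3.426, θ₃=-0.118, ω₃=-0.960
apply F[7]=-10.000 → step 8: x=-0.063, v=-0.805, θ₁=-0.197, ω₁=-0.296, θ₂=0.484, ω₂=3.798, θ₃=-0.138, ω₃=-1.016
apply F[8]=-10.000 → step 9: x=-0.080, v=-0.913, θ₁=-0.202, ω₁=-0.222, θ₂=0.564, ω₂=4.137, θ₃=-0.158, ω₃=-1.034
apply F[9]=-10.000 → step 10: x=-0.100, v=-1.022, θ₁=-0.206, ω₁=-0.120, θ₂=0.650, ω₂=4.450, θ₃=-0.179, ω₃=-1.012
apply F[10]=-10.000 → step 11: x=-0.121, v=-1.131, θ₁=-0.207, ω₁=0.012, θ₂=0.742, ω₂=4.749, θ₃=-0.198, ω₃=-0.951
apply F[11]=-10.000 → step 12: x=-0.145, v=-1.241, θ₁=-0.205, ω₁=0.172, θ₂=0.839, ω₂=5.043, θ₃=-0.216, ω₃=-0.848
apply F[12]=-10.000 → step 13: x=-0.171, v=-1.351, θ₁=-0.200, ω₁=0.364, θ₂=0.943, ω₂=5.343, θ₃=-0.232, ω₃=-0.702
apply F[13]=-10.000 → step 14: x=-0.199, v=-1.462, θ₁=-0.190, ω₁=0.590, θ₂=1.053, ω₂=5.656, θ₃=-0.244, ω₃=-0.510
apply F[14]=-10.000 → step 15: x=-0.229, v=-1.573, θ₁=-0.176, ω₁=0.854, θ₂=1.170, ω₂=5.989, θ₃=-0.252, ω₃=-0.270
apply F[15]=-10.000 → step 16: x=-0.262, v=-1.685, θ₁=-0.156, ω₁=1.163, θ₂=1.293, ω₂=6.350, θ₃=-0.255, ω₃=0.024
apply F[16]=-10.000 → step 17: x=-0.297, v=-1.798, θ₁=-0.129, ω₁=1.521, θ₂=1.424, ω₂=6.743, θ₃=-0.251, ω₃=0.376
apply F[17]=-10.000 → step 18: x=-0.334, v=-1.913, θ₁=-0.095, ω₁=1.938, θ₂=1.563, ω₂=7.170, θ₃=-0.239, ω₃=0.788
apply F[18]=-10.000 → step 19: x=-0.373, v=-2.029, θ₁=-0.051, ω₁=2.420, θ₂=1.711, ω₂=7.629, θ₃=-0.219, ω₃=1.263
apply F[19]=-10.000 → step 20: x=-0.415, v=-2.147, θ₁=0.003, ω₁=2.970, θ₂=1.868, ω₂=8.108, θ₃=-0.188, ω₃=1.796
apply F[20]=-10.000 → step 21: x=-0.459, v=-2.267, θ₁=0.068, ω₁=3.590, θ₂=2.035, ω₂=8.584, θ₃=-0.147, ω₃=2.375
apply F[21]=-10.000 → step 22: x=-0.506, v=-2.389, θ₁=0.147, ω₁=4.267, θ₂=2.211, ω₂=9.013, θ₃=-0.093, ω₃=2.974
apply F[22]=-10.000 → step 23: x=-0.555, v=-2.512, θ₁=0.239, ω₁=4.975, θ₂=2.395, ω₂=9.325, θ₃=-0.028, ω₃=3.551
apply F[23]=-10.000 → step 24: x=-0.606, v=-2.629, θ₁=0.345, ω₁=5.662, θ₂=2.583, ω₂=9.427, θ₃=0.048, ω₃=4.050
apply F[24]=-10.000 → step 25: x=-0.660, v=-2.731, θ₁=0.465, ω₁=6.260, θ₂=2.770, ω₂=9.220, θ₃=0.133, ω₃=4.415
apply F[25]=-10.000 → step 26: x=-0.715, v=-2.806, θ₁=0.595, ω₁=6.702, θ₂=2.949, ω₂=8.641, θ₃=0.224, ω₃=4.614
apply F[26]=-10.000 → step 27: x=-0.772, v=-2.840, θ₁=0.732, ω₁=6.948, θ₂=3.113, ω₂=7.698, θ₃=0.317, ω₃=4.656
apply F[27]=-10.000 → step 28: x=-0.828, v=-2.833, θ₁=0.871, ω₁=7.008, θ₂=3.255, ω₂=6.464, θ₃=0.409, ω₃=4.583
apply F[28]=-10.000 → step 29: x=-0.885, v=-2.790, θ₁=1.011, ω₁=6.928, θ₂=3.370, ω₂=5.036, θ₃=0.500, ω₃=4.441
apply F[29]=-10.000 → step 30: x=-0.940, v=-2.726, θ₁=1.148, ω₁=6.769, θ₂=3.456, ω₂=3.498, θ₃=0.587, ω₃=4.262
apply F[30]=-10.000 → step 31: x=-0.994, v=-2.657, θ₁=1.282, ω₁=6.591, θ₂=3.510, ω₂=1.912, θ₃=0.670, ω₃=4.064
apply F[31]=-10.000 → step 32: x=-1.046, v=-2.594, θ₁=1.412, ω₁=6.447, θ₂=3.532, ω₂=0.322, θ₃=0.749, ω₃=3.858
apply F[32]=-10.000 → step 33: x=-1.097, v=-2.542, θ₁=1.540, ω₁=6.383, θ₂=3.523, ω₂=-1.248, θ₃=0.824, ω₃=3.668
apply F[33]=-10.000 → step 34: x=-1.148, v=-2.499, θ₁=1.668, ω₁=6.443, θ₂=3.483, ω₂=-2.800, θ₃=0.896, ω₃=3.530
apply F[34]=-10.000 → step 35: x=-1.197, v=-2.456, θ₁=1.799, ω₁=6.673, θ₂=3.411, ω₂=-4.377, θ₃=0.966, ω₃=3.507
apply F[35]=-10.000 → step 36: x=-1.246, v=-2.397, θ₁=1.936, ω₁=7.135, θ₂=3.307, ω₂=-6.091, θ₃=1.038, ω₃=3.706
Max |angle| over trajectory = 3.532 rad; bound = 3.608 → within bound.

Answer: yes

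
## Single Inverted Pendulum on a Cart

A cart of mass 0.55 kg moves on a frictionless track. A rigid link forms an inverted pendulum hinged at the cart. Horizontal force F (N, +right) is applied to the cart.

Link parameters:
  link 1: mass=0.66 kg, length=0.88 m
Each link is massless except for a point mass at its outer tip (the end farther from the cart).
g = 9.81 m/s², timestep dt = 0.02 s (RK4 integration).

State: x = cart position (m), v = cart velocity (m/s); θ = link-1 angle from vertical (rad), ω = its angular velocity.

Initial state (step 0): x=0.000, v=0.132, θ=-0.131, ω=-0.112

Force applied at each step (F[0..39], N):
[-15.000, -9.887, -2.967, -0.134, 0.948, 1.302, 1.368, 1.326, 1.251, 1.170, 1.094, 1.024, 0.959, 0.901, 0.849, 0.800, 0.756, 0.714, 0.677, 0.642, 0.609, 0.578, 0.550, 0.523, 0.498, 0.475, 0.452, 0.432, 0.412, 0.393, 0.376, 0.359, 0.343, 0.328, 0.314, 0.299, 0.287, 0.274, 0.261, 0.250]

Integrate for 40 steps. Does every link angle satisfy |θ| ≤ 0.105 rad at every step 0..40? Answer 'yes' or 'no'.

Answer: no

Derivation:
apply F[0]=-15.000 → step 1: x=-0.002, v=-0.373, θ=-0.128, ω=0.428
apply F[1]=-9.887 → step 2: x=-0.013, v=-0.699, θ=-0.116, ω=0.769
apply F[2]=-2.967 → step 3: x=-0.028, v=-0.782, θ=-0.100, ω=0.838
apply F[3]=-0.134 → step 4: x=-0.043, v=-0.767, θ=-0.083, ω=0.801
apply F[4]=+0.948 → step 5: x=-0.058, v=-0.716, θ=-0.068, ω=0.726
apply F[5]=+1.302 → step 6: x=-0.072, v=-0.655, θ=-0.055, ω=0.644
apply F[6]=+1.368 → step 7: x=-0.084, v=-0.595, θ=-0.042, ω=0.564
apply F[7]=+1.326 → step 8: x=-0.096, v=-0.538, θ=-0.032, ω=0.491
apply F[8]=+1.251 → step 9: x=-0.106, v=-0.486, θ=-0.023, ω=0.427
apply F[9]=+1.170 → step 10: x=-0.115, v=-0.439, θ=-0.015, ω=0.369
apply F[10]=+1.094 → step 11: x=-0.124, v=-0.397, θ=-0.008, ω=0.319
apply F[11]=+1.024 → step 12: x=-0.131, v=-0.359, θ=-0.002, ω=0.274
apply F[12]=+0.959 → step 13: x=-0.138, v=-0.324, θ=0.003, ω=0.235
apply F[13]=+0.901 → step 14: x=-0.144, v=-0.292, θ=0.007, ω=0.200
apply F[14]=+0.849 → step 15: x=-0.150, v=-0.264, θ=0.011, ω=0.169
apply F[15]=+0.800 → step 16: x=-0.155, v=-0.238, θ=0.014, ω=0.143
apply F[16]=+0.756 → step 17: x=-0.159, v=-0.214, θ=0.017, ω=0.119
apply F[17]=+0.714 → step 18: x=-0.163, v=-0.192, θ=0.019, ω=0.098
apply F[18]=+0.677 → step 19: x=-0.167, v=-0.172, θ=0.021, ω=0.080
apply F[19]=+0.642 → step 20: x=-0.170, v=-0.154, θ=0.022, ω=0.064
apply F[20]=+0.609 → step 21: x=-0.173, v=-0.137, θ=0.023, ω=0.050
apply F[21]=+0.578 → step 22: x=-0.176, v=-0.122, θ=0.024, ω=0.038
apply F[22]=+0.550 → step 23: x=-0.178, v=-0.108, θ=0.025, ω=0.028
apply F[23]=+0.523 → step 24: x=-0.180, v=-0.095, θ=0.025, ω=0.018
apply F[24]=+0.498 → step 25: x=-0.182, v=-0.082, θ=0.026, ω=0.010
apply F[25]=+0.475 → step 26: x=-0.183, v=-0.071, θ=0.026, ω=0.003
apply F[26]=+0.452 → step 27: x=-0.185, v=-0.061, θ=0.026, ω=-0.003
apply F[27]=+0.432 → step 28: x=-0.186, v=-0.051, θ=0.026, ω=-0.008
apply F[28]=+0.412 → step 29: x=-0.187, v=-0.042, θ=0.026, ω=-0.012
apply F[29]=+0.393 → step 30: x=-0.187, v=-0.034, θ=0.025, ω=-0.016
apply F[30]=+0.376 → step 31: x=-0.188, v=-0.026, θ=0.025, ω=-0.019
apply F[31]=+0.359 → step 32: x=-0.189, v=-0.019, θ=0.025, ω=-0.022
apply F[32]=+0.343 → step 33: x=-0.189, v=-0.012, θ=0.024, ω=-0.024
apply F[33]=+0.328 → step 34: x=-0.189, v=-0.006, θ=0.024, ω=-0.026
apply F[34]=+0.314 → step 35: x=-0.189, v=-0.000, θ=0.023, ω=-0.028
apply F[35]=+0.299 → step 36: x=-0.189, v=0.005, θ=0.022, ω=-0.029
apply F[36]=+0.287 → step 37: x=-0.189, v=0.011, θ=0.022, ω=-0.030
apply F[37]=+0.274 → step 38: x=-0.189, v=0.016, θ=0.021, ω=-0.030
apply F[38]=+0.261 → step 39: x=-0.188, v=0.020, θ=0.021, ω=-0.031
apply F[39]=+0.250 → step 40: x=-0.188, v=0.024, θ=0.020, ω=-0.031
Max |angle| over trajectory = 0.131 rad; bound = 0.105 → exceeded.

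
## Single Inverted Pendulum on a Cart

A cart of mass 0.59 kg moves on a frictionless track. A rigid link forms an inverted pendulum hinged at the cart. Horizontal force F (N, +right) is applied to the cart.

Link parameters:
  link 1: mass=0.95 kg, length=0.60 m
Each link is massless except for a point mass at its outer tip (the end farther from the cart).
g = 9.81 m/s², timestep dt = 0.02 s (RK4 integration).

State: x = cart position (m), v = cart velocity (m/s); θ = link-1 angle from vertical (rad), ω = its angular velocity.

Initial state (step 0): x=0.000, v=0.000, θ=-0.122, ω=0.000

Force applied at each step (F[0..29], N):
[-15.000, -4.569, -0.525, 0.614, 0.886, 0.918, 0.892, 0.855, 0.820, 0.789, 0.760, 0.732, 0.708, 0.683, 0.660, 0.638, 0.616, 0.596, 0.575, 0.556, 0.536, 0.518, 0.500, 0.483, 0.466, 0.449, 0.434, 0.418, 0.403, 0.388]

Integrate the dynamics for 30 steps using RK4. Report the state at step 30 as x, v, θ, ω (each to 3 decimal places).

Answer: x=-0.139, v=-0.034, θ=0.023, ω=-0.021

Derivation:
apply F[0]=-15.000 → step 1: x=-0.005, v=-0.461, θ=-0.115, ω=0.724
apply F[1]=-4.569 → step 2: x=-0.015, v=-0.581, θ=-0.099, ω=0.888
apply F[2]=-0.525 → step 3: x=-0.027, v=-0.572, θ=-0.081, ω=0.844
apply F[3]=+0.614 → step 4: x=-0.038, v=-0.530, θ=-0.065, ω=0.749
apply F[4]=+0.886 → step 5: x=-0.048, v=-0.482, θ=-0.051, ω=0.651
apply F[5]=+0.918 → step 6: x=-0.057, v=-0.437, θ=-0.039, ω=0.561
apply F[6]=+0.892 → step 7: x=-0.065, v=-0.396, θ=-0.029, ω=0.482
apply F[7]=+0.855 → step 8: x=-0.073, v=-0.360, θ=-0.020, ω=0.413
apply F[8]=+0.820 → step 9: x=-0.080, v=-0.327, θ=-0.012, ω=0.353
apply F[9]=+0.789 → step 10: x=-0.086, v=-0.297, θ=-0.006, ω=0.301
apply F[10]=+0.760 → step 11: x=-0.092, v=-0.271, θ=-0.000, ω=0.256
apply F[11]=+0.732 → step 12: x=-0.097, v=-0.247, θ=0.004, ω=0.216
apply F[12]=+0.708 → step 13: x=-0.101, v=-0.225, θ=0.008, ω=0.182
apply F[13]=+0.683 → step 14: x=-0.106, v=-0.205, θ=0.012, ω=0.152
apply F[14]=+0.660 → step 15: x=-0.110, v=-0.187, θ=0.015, ω=0.126
apply F[15]=+0.638 → step 16: x=-0.113, v=-0.170, θ=0.017, ω=0.103
apply F[16]=+0.616 → step 17: x=-0.116, v=-0.155, θ=0.019, ω=0.084
apply F[17]=+0.596 → step 18: x=-0.119, v=-0.141, θ=0.020, ω=0.067
apply F[18]=+0.575 → step 19: x=-0.122, v=-0.128, θ=0.021, ω=0.052
apply F[19]=+0.556 → step 20: x=-0.124, v=-0.116, θ=0.022, ω=0.039
apply F[20]=+0.536 → step 21: x=-0.127, v=-0.105, θ=0.023, ω=0.028
apply F[21]=+0.518 → step 22: x=-0.129, v=-0.094, θ=0.023, ω=0.019
apply F[22]=+0.500 → step 23: x=-0.130, v=-0.085, θ=0.024, ω=0.011
apply F[23]=+0.483 → step 24: x=-0.132, v=-0.076, θ=0.024, ω=0.004
apply F[24]=+0.466 → step 25: x=-0.134, v=-0.068, θ=0.024, ω=-0.002
apply F[25]=+0.449 → step 26: x=-0.135, v=-0.060, θ=0.024, ω=-0.007
apply F[26]=+0.434 → step 27: x=-0.136, v=-0.053, θ=0.024, ω=-0.012
apply F[27]=+0.418 → step 28: x=-0.137, v=-0.046, θ=0.023, ω=-0.015
apply F[28]=+0.403 → step 29: x=-0.138, v=-0.040, θ=0.023, ω=-0.018
apply F[29]=+0.388 → step 30: x=-0.139, v=-0.034, θ=0.023, ω=-0.021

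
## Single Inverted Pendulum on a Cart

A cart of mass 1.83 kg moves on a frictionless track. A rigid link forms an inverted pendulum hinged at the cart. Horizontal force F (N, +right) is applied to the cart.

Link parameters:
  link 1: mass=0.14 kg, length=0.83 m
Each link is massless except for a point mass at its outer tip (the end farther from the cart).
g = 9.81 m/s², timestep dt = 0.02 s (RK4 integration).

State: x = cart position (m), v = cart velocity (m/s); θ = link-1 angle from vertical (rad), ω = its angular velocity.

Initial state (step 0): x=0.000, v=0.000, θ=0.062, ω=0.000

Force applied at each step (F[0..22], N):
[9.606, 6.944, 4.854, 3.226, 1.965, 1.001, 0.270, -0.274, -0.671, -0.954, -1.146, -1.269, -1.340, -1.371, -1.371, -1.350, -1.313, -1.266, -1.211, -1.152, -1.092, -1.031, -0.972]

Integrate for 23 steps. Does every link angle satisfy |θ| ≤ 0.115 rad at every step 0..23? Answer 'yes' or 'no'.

apply F[0]=+9.606 → step 1: x=0.001, v=0.104, θ=0.061, ω=-0.111
apply F[1]=+6.944 → step 2: x=0.004, v=0.179, θ=0.058, ω=-0.187
apply F[2]=+4.854 → step 3: x=0.008, v=0.231, θ=0.054, ω=-0.236
apply F[3]=+3.226 → step 4: x=0.013, v=0.266, θ=0.049, ω=-0.266
apply F[4]=+1.965 → step 5: x=0.018, v=0.286, θ=0.043, ω=-0.280
apply F[5]=+1.001 → step 6: x=0.024, v=0.297, θ=0.038, ω=-0.283
apply F[6]=+0.270 → step 7: x=0.030, v=0.299, θ=0.032, ω=-0.277
apply F[7]=-0.274 → step 8: x=0.036, v=0.296, θ=0.027, ω=-0.266
apply F[8]=-0.671 → step 9: x=0.042, v=0.288, θ=0.021, ω=-0.251
apply F[9]=-0.954 → step 10: x=0.048, v=0.277, θ=0.017, ω=-0.234
apply F[10]=-1.146 → step 11: x=0.053, v=0.265, θ=0.012, ω=-0.215
apply F[11]=-1.269 → step 12: x=0.058, v=0.251, θ=0.008, ω=-0.196
apply F[12]=-1.340 → step 13: x=0.063, v=0.236, θ=0.004, ω=-0.177
apply F[13]=-1.371 → step 14: x=0.068, v=0.221, θ=0.001, ω=-0.158
apply F[14]=-1.371 → step 15: x=0.072, v=0.206, θ=-0.002, ω=-0.140
apply F[15]=-1.350 → step 16: x=0.076, v=0.191, θ=-0.005, ω=-0.123
apply F[16]=-1.313 → step 17: x=0.080, v=0.177, θ=-0.007, ω=-0.108
apply F[17]=-1.266 → step 18: x=0.083, v=0.163, θ=-0.009, ω=-0.093
apply F[18]=-1.211 → step 19: x=0.086, v=0.150, θ=-0.011, ω=-0.080
apply F[19]=-1.152 → step 20: x=0.089, v=0.138, θ=-0.012, ω=-0.067
apply F[20]=-1.092 → step 21: x=0.092, v=0.126, θ=-0.014, ω=-0.056
apply F[21]=-1.031 → step 22: x=0.094, v=0.115, θ=-0.015, ω=-0.046
apply F[22]=-0.972 → step 23: x=0.096, v=0.105, θ=-0.015, ω=-0.037
Max |angle| over trajectory = 0.062 rad; bound = 0.115 → within bound.

Answer: yes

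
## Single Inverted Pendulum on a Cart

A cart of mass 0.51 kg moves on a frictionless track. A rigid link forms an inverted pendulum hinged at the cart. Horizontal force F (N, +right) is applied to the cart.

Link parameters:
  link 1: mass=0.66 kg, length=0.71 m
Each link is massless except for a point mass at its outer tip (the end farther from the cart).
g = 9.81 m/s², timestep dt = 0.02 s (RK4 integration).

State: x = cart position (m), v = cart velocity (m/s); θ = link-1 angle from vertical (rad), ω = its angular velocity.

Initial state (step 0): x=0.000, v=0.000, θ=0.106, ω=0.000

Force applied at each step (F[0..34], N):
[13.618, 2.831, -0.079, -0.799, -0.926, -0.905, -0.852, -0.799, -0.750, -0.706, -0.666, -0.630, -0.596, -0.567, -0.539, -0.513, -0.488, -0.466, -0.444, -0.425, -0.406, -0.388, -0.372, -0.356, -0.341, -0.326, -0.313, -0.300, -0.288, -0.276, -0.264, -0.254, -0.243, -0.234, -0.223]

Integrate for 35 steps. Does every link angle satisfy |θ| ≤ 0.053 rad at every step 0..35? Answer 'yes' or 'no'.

apply F[0]=+13.618 → step 1: x=0.005, v=0.501, θ=0.099, ω=-0.673
apply F[1]=+2.831 → step 2: x=0.016, v=0.589, θ=0.085, ω=-0.771
apply F[2]=-0.079 → step 3: x=0.027, v=0.567, θ=0.070, ω=-0.719
apply F[3]=-0.799 → step 4: x=0.038, v=0.521, θ=0.056, ω=-0.636
apply F[4]=-0.926 → step 5: x=0.048, v=0.472, θ=0.045, ω=-0.554
apply F[5]=-0.905 → step 6: x=0.057, v=0.427, θ=0.034, ω=-0.480
apply F[6]=-0.852 → step 7: x=0.065, v=0.386, θ=0.025, ω=-0.414
apply F[7]=-0.799 → step 8: x=0.073, v=0.349, θ=0.018, ω=-0.357
apply F[8]=-0.750 → step 9: x=0.079, v=0.316, θ=0.011, ω=-0.306
apply F[9]=-0.706 → step 10: x=0.085, v=0.287, θ=0.005, ω=-0.262
apply F[10]=-0.666 → step 11: x=0.091, v=0.260, θ=0.000, ω=-0.224
apply F[11]=-0.630 → step 12: x=0.096, v=0.236, θ=-0.004, ω=-0.190
apply F[12]=-0.596 → step 13: x=0.100, v=0.214, θ=-0.007, ω=-0.161
apply F[13]=-0.567 → step 14: x=0.104, v=0.194, θ=-0.010, ω=-0.135
apply F[14]=-0.539 → step 15: x=0.108, v=0.175, θ=-0.013, ω=-0.112
apply F[15]=-0.513 → step 16: x=0.111, v=0.159, θ=-0.015, ω=-0.093
apply F[16]=-0.488 → step 17: x=0.114, v=0.144, θ=-0.016, ω=-0.075
apply F[17]=-0.466 → step 18: x=0.117, v=0.130, θ=-0.018, ω=-0.061
apply F[18]=-0.444 → step 19: x=0.120, v=0.117, θ=-0.019, ω=-0.048
apply F[19]=-0.425 → step 20: x=0.122, v=0.105, θ=-0.020, ω=-0.036
apply F[20]=-0.406 → step 21: x=0.124, v=0.094, θ=-0.020, ω=-0.027
apply F[21]=-0.388 → step 22: x=0.126, v=0.084, θ=-0.021, ω=-0.018
apply F[22]=-0.372 → step 23: x=0.127, v=0.075, θ=-0.021, ω=-0.011
apply F[23]=-0.356 → step 24: x=0.129, v=0.066, θ=-0.021, ω=-0.005
apply F[24]=-0.341 → step 25: x=0.130, v=0.058, θ=-0.021, ω=0.001
apply F[25]=-0.326 → step 26: x=0.131, v=0.051, θ=-0.021, ω=0.005
apply F[26]=-0.313 → step 27: x=0.132, v=0.044, θ=-0.021, ω=0.009
apply F[27]=-0.300 → step 28: x=0.133, v=0.038, θ=-0.021, ω=0.013
apply F[28]=-0.288 → step 29: x=0.133, v=0.032, θ=-0.020, ω=0.015
apply F[29]=-0.276 → step 30: x=0.134, v=0.026, θ=-0.020, ω=0.018
apply F[30]=-0.264 → step 31: x=0.134, v=0.021, θ=-0.020, ω=0.020
apply F[31]=-0.254 → step 32: x=0.135, v=0.016, θ=-0.019, ω=0.021
apply F[32]=-0.243 → step 33: x=0.135, v=0.011, θ=-0.019, ω=0.023
apply F[33]=-0.234 → step 34: x=0.135, v=0.007, θ=-0.018, ω=0.024
apply F[34]=-0.223 → step 35: x=0.135, v=0.002, θ=-0.018, ω=0.024
Max |angle| over trajectory = 0.106 rad; bound = 0.053 → exceeded.

Answer: no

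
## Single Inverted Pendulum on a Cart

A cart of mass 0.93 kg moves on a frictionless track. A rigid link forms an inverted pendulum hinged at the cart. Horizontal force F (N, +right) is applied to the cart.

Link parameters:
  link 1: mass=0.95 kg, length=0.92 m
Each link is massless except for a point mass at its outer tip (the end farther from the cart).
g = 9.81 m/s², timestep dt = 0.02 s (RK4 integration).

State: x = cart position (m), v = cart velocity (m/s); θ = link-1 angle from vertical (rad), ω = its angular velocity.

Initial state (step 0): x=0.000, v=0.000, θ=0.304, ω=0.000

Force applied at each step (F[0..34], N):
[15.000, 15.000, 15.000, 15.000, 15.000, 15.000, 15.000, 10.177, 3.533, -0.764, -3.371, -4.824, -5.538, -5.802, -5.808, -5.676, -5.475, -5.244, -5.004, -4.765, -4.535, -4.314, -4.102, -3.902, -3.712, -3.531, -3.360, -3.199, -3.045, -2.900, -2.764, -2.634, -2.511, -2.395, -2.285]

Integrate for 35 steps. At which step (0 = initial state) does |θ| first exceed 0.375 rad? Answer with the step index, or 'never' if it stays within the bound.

apply F[0]=+15.000 → step 1: x=0.002, v=0.243, θ=0.302, ω=-0.189
apply F[1]=+15.000 → step 2: x=0.010, v=0.488, θ=0.296, ω=-0.380
apply F[2]=+15.000 → step 3: x=0.022, v=0.736, θ=0.287, ω=-0.576
apply F[3]=+15.000 → step 4: x=0.039, v=0.988, θ=0.273, ω=-0.780
apply F[4]=+15.000 → step 5: x=0.062, v=1.245, θ=0.256, ω=-0.995
apply F[5]=+15.000 → step 6: x=0.089, v=1.511, θ=0.233, ω=-1.223
apply F[6]=+15.000 → step 7: x=0.122, v=1.784, θ=0.207, ω=-1.467
apply F[7]=+10.177 → step 8: x=0.160, v=1.968, θ=0.176, ω=-1.622
apply F[8]=+3.533 → step 9: x=0.199, v=2.019, θ=0.143, ω=-1.643
apply F[9]=-0.764 → step 10: x=0.239, v=1.984, θ=0.111, ω=-1.578
apply F[10]=-3.371 → step 11: x=0.278, v=1.897, θ=0.080, ω=-1.464
apply F[11]=-4.824 → step 12: x=0.315, v=1.783, θ=0.053, ω=-1.326
apply F[12]=-5.538 → step 13: x=0.349, v=1.658, θ=0.028, ω=-1.181
apply F[13]=-5.802 → step 14: x=0.381, v=1.530, θ=0.005, ω=-1.039
apply F[14]=-5.808 → step 15: x=0.411, v=1.406, θ=-0.014, ω=-0.905
apply F[15]=-5.676 → step 16: x=0.438, v=1.288, θ=-0.031, ω=-0.782
apply F[16]=-5.475 → step 17: x=0.462, v=1.178, θ=-0.045, ω=-0.671
apply F[17]=-5.244 → step 18: x=0.485, v=1.076, θ=-0.058, ω=-0.571
apply F[18]=-5.004 → step 19: x=0.505, v=0.981, θ=-0.068, ω=-0.481
apply F[19]=-4.765 → step 20: x=0.524, v=0.893, θ=-0.077, ω=-0.402
apply F[20]=-4.535 → step 21: x=0.541, v=0.812, θ=-0.085, ω=-0.331
apply F[21]=-4.314 → step 22: x=0.557, v=0.737, θ=-0.091, ω=-0.269
apply F[22]=-4.102 → step 23: x=0.571, v=0.668, θ=-0.095, ω=-0.214
apply F[23]=-3.902 → step 24: x=0.583, v=0.604, θ=-0.099, ω=-0.165
apply F[24]=-3.712 → step 25: x=0.595, v=0.545, θ=-0.102, ω=-0.122
apply F[25]=-3.531 → step 26: x=0.605, v=0.490, θ=-0.104, ω=-0.085
apply F[26]=-3.360 → step 27: x=0.614, v=0.439, θ=-0.105, ω=-0.052
apply F[27]=-3.199 → step 28: x=0.623, v=0.392, θ=-0.106, ω=-0.024
apply F[28]=-3.045 → step 29: x=0.630, v=0.348, θ=-0.106, ω=0.001
apply F[29]=-2.900 → step 30: x=0.637, v=0.307, θ=-0.106, ω=0.022
apply F[30]=-2.764 → step 31: x=0.642, v=0.269, θ=-0.106, ω=0.041
apply F[31]=-2.634 → step 32: x=0.648, v=0.234, θ=-0.105, ω=0.056
apply F[32]=-2.511 → step 33: x=0.652, v=0.201, θ=-0.103, ω=0.070
apply F[33]=-2.395 → step 34: x=0.656, v=0.170, θ=-0.102, ω=0.081
apply F[34]=-2.285 → step 35: x=0.659, v=0.141, θ=-0.100, ω=0.091
max |θ| = 0.304 ≤ 0.375 over all 36 states.

Answer: never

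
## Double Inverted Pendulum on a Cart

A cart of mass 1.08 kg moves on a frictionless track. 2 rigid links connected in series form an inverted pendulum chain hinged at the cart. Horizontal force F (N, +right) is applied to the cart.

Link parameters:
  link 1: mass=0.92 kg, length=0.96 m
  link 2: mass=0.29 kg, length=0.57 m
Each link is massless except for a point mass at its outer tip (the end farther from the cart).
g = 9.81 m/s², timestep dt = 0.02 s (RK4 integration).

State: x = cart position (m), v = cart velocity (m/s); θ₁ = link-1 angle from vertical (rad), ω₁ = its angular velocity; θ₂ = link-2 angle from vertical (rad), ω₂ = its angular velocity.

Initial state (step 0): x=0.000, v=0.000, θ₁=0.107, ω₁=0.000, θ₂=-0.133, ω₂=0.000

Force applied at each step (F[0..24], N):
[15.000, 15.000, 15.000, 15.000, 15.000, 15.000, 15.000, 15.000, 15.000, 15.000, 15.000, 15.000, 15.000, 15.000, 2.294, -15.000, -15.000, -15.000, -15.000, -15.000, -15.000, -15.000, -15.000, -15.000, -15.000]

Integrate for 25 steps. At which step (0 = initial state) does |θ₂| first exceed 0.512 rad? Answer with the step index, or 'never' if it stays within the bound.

apply F[0]=+15.000 → step 1: x=0.003, v=0.252, θ₁=0.105, ω₁=-0.223, θ₂=-0.134, ω₂=-0.119
apply F[1]=+15.000 → step 2: x=0.010, v=0.505, θ₁=0.098, ω₁=-0.448, θ₂=-0.138, ω₂=-0.236
apply F[2]=+15.000 → step 3: x=0.023, v=0.761, θ₁=0.087, ω₁=-0.680, θ₂=-0.144, ω₂=-0.347
apply F[3]=+15.000 → step 4: x=0.041, v=1.021, θ₁=0.071, ω₁=-0.919, θ₂=-0.152, ω₂=-0.451
apply F[4]=+15.000 → step 5: x=0.064, v=1.286, θ₁=0.050, ω₁=-1.169, θ₂=-0.162, ω₂=-0.545
apply F[5]=+15.000 → step 6: x=0.092, v=1.557, θ₁=0.024, ω₁=-1.433, θ₂=-0.173, ω₂=-0.625
apply F[6]=+15.000 → step 7: x=0.126, v=1.833, θ₁=-0.007, ω₁=-1.710, θ₂=-0.186, ω₂=-0.689
apply F[7]=+15.000 → step 8: x=0.165, v=2.114, θ₁=-0.045, ω₁=-2.001, θ₂=-0.201, ω₂=-0.735
apply F[8]=+15.000 → step 9: x=0.211, v=2.398, θ₁=-0.088, ω₁=-2.306, θ₂=-0.216, ω₂=-0.764
apply F[9]=+15.000 → step 10: x=0.261, v=2.681, θ₁=-0.137, ω₁=-2.620, θ₂=-0.231, ω₂=-0.776
apply F[10]=+15.000 → step 11: x=0.318, v=2.959, θ₁=-0.192, ω₁=-2.939, θ₂=-0.247, ω₂=-0.776
apply F[11]=+15.000 → step 12: x=0.380, v=3.223, θ₁=-0.254, ω₁=-3.253, θ₂=-0.262, ω₂=-0.772
apply F[12]=+15.000 → step 13: x=0.447, v=3.467, θ₁=-0.322, ω₁=-3.554, θ₂=-0.278, ω₂=-0.777
apply F[13]=+15.000 → step 14: x=0.518, v=3.683, θ₁=-0.396, ω₁=-3.833, θ₂=-0.293, ω₂=-0.804
apply F[14]=+2.294 → step 15: x=0.592, v=3.675, θ₁=-0.474, ω₁=-3.906, θ₂=-0.310, ω₂=-0.837
apply F[15]=-15.000 → step 16: x=0.662, v=3.407, θ₁=-0.550, ω₁=-3.764, θ₂=-0.326, ω₂=-0.829
apply F[16]=-15.000 → step 17: x=0.728, v=3.153, θ₁=-0.625, ω₁=-3.659, θ₂=-0.343, ω₂=-0.807
apply F[17]=-15.000 → step 18: x=0.789, v=2.909, θ₁=-0.697, ω₁=-3.589, θ₂=-0.359, ω₂=-0.772
apply F[18]=-15.000 → step 19: x=0.844, v=2.673, θ₁=-0.768, ω₁=-3.548, θ₂=-0.374, ω₂=-0.726
apply F[19]=-15.000 → step 20: x=0.896, v=2.442, θ₁=-0.839, ω₁=-3.535, θ₂=-0.388, ω₂=-0.671
apply F[20]=-15.000 → step 21: x=0.942, v=2.213, θ₁=-0.910, ω₁=-3.545, θ₂=-0.400, ω₂=-0.611
apply F[21]=-15.000 → step 22: x=0.984, v=1.983, θ₁=-0.981, ω₁=-3.578, θ₂=-0.412, ω₂=-0.549
apply F[22]=-15.000 → step 23: x=1.021, v=1.750, θ₁=-1.053, ω₁=-3.631, θ₂=-0.422, ω₂=-0.488
apply F[23]=-15.000 → step 24: x=1.054, v=1.511, θ₁=-1.126, ω₁=-3.703, θ₂=-0.432, ω₂=-0.432
apply F[24]=-15.000 → step 25: x=1.082, v=1.264, θ₁=-1.201, ω₁=-3.793, θ₂=-0.440, ω₂=-0.386
max |θ₂| = 0.440 ≤ 0.512 over all 26 states.

Answer: never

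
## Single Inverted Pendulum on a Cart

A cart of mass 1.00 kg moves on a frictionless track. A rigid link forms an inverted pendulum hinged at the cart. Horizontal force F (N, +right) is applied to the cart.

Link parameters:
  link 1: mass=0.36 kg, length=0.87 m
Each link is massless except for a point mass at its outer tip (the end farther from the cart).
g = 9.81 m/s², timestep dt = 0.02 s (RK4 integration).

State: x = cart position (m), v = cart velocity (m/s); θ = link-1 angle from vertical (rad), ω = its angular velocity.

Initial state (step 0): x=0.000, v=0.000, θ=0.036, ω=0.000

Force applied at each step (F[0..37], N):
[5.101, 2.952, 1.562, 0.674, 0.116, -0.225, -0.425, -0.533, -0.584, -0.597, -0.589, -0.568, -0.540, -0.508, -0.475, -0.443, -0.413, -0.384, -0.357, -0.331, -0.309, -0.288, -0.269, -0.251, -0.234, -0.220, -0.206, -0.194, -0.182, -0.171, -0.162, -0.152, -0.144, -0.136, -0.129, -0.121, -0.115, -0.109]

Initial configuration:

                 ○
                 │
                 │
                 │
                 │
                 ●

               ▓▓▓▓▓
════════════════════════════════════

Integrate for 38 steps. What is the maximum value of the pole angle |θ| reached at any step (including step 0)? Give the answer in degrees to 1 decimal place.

apply F[0]=+5.101 → step 1: x=0.001, v=0.099, θ=0.035, ω=-0.106
apply F[1]=+2.952 → step 2: x=0.004, v=0.156, θ=0.032, ω=-0.164
apply F[2]=+1.562 → step 3: x=0.007, v=0.185, θ=0.029, ω=-0.190
apply F[3]=+0.674 → step 4: x=0.011, v=0.197, θ=0.025, ω=-0.198
apply F[4]=+0.116 → step 5: x=0.015, v=0.197, θ=0.021, ω=-0.193
apply F[5]=-0.225 → step 6: x=0.019, v=0.192, θ=0.017, ω=-0.182
apply F[6]=-0.425 → step 7: x=0.022, v=0.182, θ=0.014, ω=-0.168
apply F[7]=-0.533 → step 8: x=0.026, v=0.171, θ=0.010, ω=-0.152
apply F[8]=-0.584 → step 9: x=0.029, v=0.158, θ=0.008, ω=-0.136
apply F[9]=-0.597 → step 10: x=0.032, v=0.146, θ=0.005, ω=-0.120
apply F[10]=-0.589 → step 11: x=0.035, v=0.134, θ=0.003, ω=-0.105
apply F[11]=-0.568 → step 12: x=0.038, v=0.122, θ=0.001, ω=-0.092
apply F[12]=-0.540 → step 13: x=0.040, v=0.112, θ=-0.001, ω=-0.079
apply F[13]=-0.508 → step 14: x=0.042, v=0.101, θ=-0.002, ω=-0.068
apply F[14]=-0.475 → step 15: x=0.044, v=0.092, θ=-0.004, ω=-0.058
apply F[15]=-0.443 → step 16: x=0.046, v=0.084, θ=-0.005, ω=-0.049
apply F[16]=-0.413 → step 17: x=0.047, v=0.076, θ=-0.006, ω=-0.041
apply F[17]=-0.384 → step 18: x=0.049, v=0.068, θ=-0.006, ω=-0.034
apply F[18]=-0.357 → step 19: x=0.050, v=0.062, θ=-0.007, ω=-0.028
apply F[19]=-0.331 → step 20: x=0.051, v=0.056, θ=-0.007, ω=-0.023
apply F[20]=-0.309 → step 21: x=0.052, v=0.050, θ=-0.008, ω=-0.018
apply F[21]=-0.288 → step 22: x=0.053, v=0.045, θ=-0.008, ω=-0.014
apply F[22]=-0.269 → step 23: x=0.054, v=0.040, θ=-0.008, ω=-0.010
apply F[23]=-0.251 → step 24: x=0.055, v=0.036, θ=-0.009, ω=-0.007
apply F[24]=-0.234 → step 25: x=0.056, v=0.032, θ=-0.009, ω=-0.004
apply F[25]=-0.220 → step 26: x=0.056, v=0.028, θ=-0.009, ω=-0.002
apply F[26]=-0.206 → step 27: x=0.057, v=0.024, θ=-0.009, ω=0.000
apply F[27]=-0.194 → step 28: x=0.057, v=0.021, θ=-0.009, ω=0.002
apply F[28]=-0.182 → step 29: x=0.057, v=0.018, θ=-0.009, ω=0.004
apply F[29]=-0.171 → step 30: x=0.058, v=0.015, θ=-0.009, ω=0.005
apply F[30]=-0.162 → step 31: x=0.058, v=0.013, θ=-0.008, ω=0.006
apply F[31]=-0.152 → step 32: x=0.058, v=0.010, θ=-0.008, ω=0.007
apply F[32]=-0.144 → step 33: x=0.058, v=0.008, θ=-0.008, ω=0.008
apply F[33]=-0.136 → step 34: x=0.059, v=0.006, θ=-0.008, ω=0.008
apply F[34]=-0.129 → step 35: x=0.059, v=0.004, θ=-0.008, ω=0.009
apply F[35]=-0.121 → step 36: x=0.059, v=0.002, θ=-0.008, ω=0.009
apply F[36]=-0.115 → step 37: x=0.059, v=-0.000, θ=-0.007, ω=0.010
apply F[37]=-0.109 → step 38: x=0.059, v=-0.002, θ=-0.007, ω=0.010
Max |angle| over trajectory = 0.036 rad = 2.1°.

Answer: 2.1°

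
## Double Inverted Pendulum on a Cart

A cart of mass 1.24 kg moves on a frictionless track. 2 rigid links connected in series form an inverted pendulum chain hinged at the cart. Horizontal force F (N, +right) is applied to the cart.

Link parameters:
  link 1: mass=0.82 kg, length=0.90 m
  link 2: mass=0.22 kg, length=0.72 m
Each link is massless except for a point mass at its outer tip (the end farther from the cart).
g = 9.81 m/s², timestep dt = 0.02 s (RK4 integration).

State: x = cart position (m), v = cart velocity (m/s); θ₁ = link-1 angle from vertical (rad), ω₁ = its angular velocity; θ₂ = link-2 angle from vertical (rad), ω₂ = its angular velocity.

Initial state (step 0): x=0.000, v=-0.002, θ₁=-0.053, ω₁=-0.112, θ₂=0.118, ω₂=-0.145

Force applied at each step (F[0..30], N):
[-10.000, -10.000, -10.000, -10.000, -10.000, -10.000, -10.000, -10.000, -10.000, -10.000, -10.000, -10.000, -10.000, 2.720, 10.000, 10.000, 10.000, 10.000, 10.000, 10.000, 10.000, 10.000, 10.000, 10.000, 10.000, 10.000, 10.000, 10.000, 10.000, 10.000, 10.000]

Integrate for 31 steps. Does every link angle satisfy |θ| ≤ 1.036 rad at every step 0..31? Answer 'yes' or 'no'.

Answer: yes

Derivation:
apply F[0]=-10.000 → step 1: x=-0.002, v=-0.154, θ₁=-0.054, ω₁=0.035, θ₂=0.116, ω₂=-0.085
apply F[1]=-10.000 → step 2: x=-0.006, v=-0.307, θ₁=-0.052, ω₁=0.183, θ₂=0.115, ω₂=-0.025
apply F[2]=-10.000 → step 3: x=-0.014, v=-0.460, θ₁=-0.046, ω₁=0.332, θ₂=0.115, ω₂=0.033
apply F[3]=-10.000 → step 4: x=-0.025, v=-0.614, θ₁=-0.038, ω₁=0.485, θ₂=0.116, ω₂=0.088
apply F[4]=-10.000 → step 5: x=-0.038, v=-0.770, θ₁=-0.027, ω₁=0.642, θ₂=0.118, ω₂=0.139
apply F[5]=-10.000 → step 6: x=-0.055, v=-0.928, θ₁=-0.013, ω₁=0.806, θ₂=0.121, ω₂=0.185
apply F[6]=-10.000 → step 7: x=-0.076, v=-1.088, θ₁=0.005, ω₁=0.977, θ₂=0.126, ω₂=0.226
apply F[7]=-10.000 → step 8: x=-0.099, v=-1.252, θ₁=0.027, ω₁=1.156, θ₂=0.130, ω₂=0.260
apply F[8]=-10.000 → step 9: x=-0.126, v=-1.418, θ₁=0.052, ω₁=1.345, θ₂=0.136, ω₂=0.286
apply F[9]=-10.000 → step 10: x=-0.156, v=-1.588, θ₁=0.080, ω₁=1.544, θ₂=0.142, ω₂=0.305
apply F[10]=-10.000 → step 11: x=-0.189, v=-1.759, θ₁=0.113, ω₁=1.753, θ₂=0.148, ω₂=0.317
apply F[11]=-10.000 → step 12: x=-0.226, v=-1.933, θ₁=0.151, ω₁=1.971, θ₂=0.154, ω₂=0.320
apply F[12]=-10.000 → step 13: x=-0.266, v=-2.106, θ₁=0.192, ω₁=2.199, θ₂=0.161, ω₂=0.318
apply F[13]=+2.720 → step 14: x=-0.308, v=-2.082, θ₁=0.236, ω₁=2.220, θ₂=0.167, ω₂=0.309
apply F[14]=+10.000 → step 15: x=-0.349, v=-1.950, θ₁=0.280, ω₁=2.138, θ₂=0.173, ω₂=0.287
apply F[15]=+10.000 → step 16: x=-0.386, v=-1.824, θ₁=0.322, ω₁=2.075, θ₂=0.179, ω₂=0.256
apply F[16]=+10.000 → step 17: x=-0.422, v=-1.705, θ₁=0.363, ω₁=2.030, θ₂=0.183, ω₂=0.214
apply F[17]=+10.000 → step 18: x=-0.455, v=-1.590, θ₁=0.403, ω₁=2.002, θ₂=0.187, ω₂=0.162
apply F[18]=+10.000 → step 19: x=-0.485, v=-1.481, θ₁=0.443, ω₁=1.991, θ₂=0.190, ω₂=0.100
apply F[19]=+10.000 → step 20: x=-0.514, v=-1.375, θ₁=0.483, ω₁=1.994, θ₂=0.191, ω₂=0.030
apply F[20]=+10.000 → step 21: x=-0.540, v=-1.273, θ₁=0.523, ω₁=2.012, θ₂=0.191, ω₂=-0.049
apply F[21]=+10.000 → step 22: x=-0.565, v=-1.173, θ₁=0.564, ω₁=2.044, θ₂=0.189, ω₂=-0.135
apply F[22]=+10.000 → step 23: x=-0.587, v=-1.074, θ₁=0.605, ω₁=2.087, θ₂=0.185, ω₂=-0.227
apply F[23]=+10.000 → step 24: x=-0.608, v=-0.976, θ₁=0.647, ω₁=2.141, θ₂=0.180, ω₂=-0.325
apply F[24]=+10.000 → step 25: x=-0.626, v=-0.878, θ₁=0.691, ω₁=2.206, θ₂=0.172, ω₂=-0.426
apply F[25]=+10.000 → step 26: x=-0.643, v=-0.780, θ₁=0.736, ω₁=2.280, θ₂=0.163, ω₂=-0.530
apply F[26]=+10.000 → step 27: x=-0.657, v=-0.679, θ₁=0.782, ω₁=2.363, θ₂=0.151, ω₂=-0.635
apply F[27]=+10.000 → step 28: x=-0.670, v=-0.575, θ₁=0.830, ω₁=2.453, θ₂=0.137, ω₂=-0.738
apply F[28]=+10.000 → step 29: x=-0.680, v=-0.468, θ₁=0.880, ω₁=2.551, θ₂=0.122, ω₂=-0.838
apply F[29]=+10.000 → step 30: x=-0.689, v=-0.356, θ₁=0.932, ω₁=2.655, θ₂=0.104, ω₂=-0.932
apply F[30]=+10.000 → step 31: x=-0.695, v=-0.239, θ₁=0.986, ω₁=2.766, θ₂=0.084, ω₂=-1.018
Max |angle| over trajectory = 0.986 rad; bound = 1.036 → within bound.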